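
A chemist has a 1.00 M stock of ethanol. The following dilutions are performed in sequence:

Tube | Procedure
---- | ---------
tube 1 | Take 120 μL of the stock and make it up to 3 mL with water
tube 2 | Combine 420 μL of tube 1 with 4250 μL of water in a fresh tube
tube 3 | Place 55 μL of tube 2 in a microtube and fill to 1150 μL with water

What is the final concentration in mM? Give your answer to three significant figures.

Step 1: 120 μL brought to 3 mL → factor 3000/120 = 25
Step 2: 420 μL + 4250 μL = 4670 μL total → factor 4670/420 = 11.119
Step 3: 55 μL brought to 1150 μL → factor 1150/55 = 20.909
Overall dilution factor = 25 × 11.119 × 20.909 = 5812.2
Final = 1.00 M / 5812.2 = 0.0001721 M = 0.172 mM

0.172 mM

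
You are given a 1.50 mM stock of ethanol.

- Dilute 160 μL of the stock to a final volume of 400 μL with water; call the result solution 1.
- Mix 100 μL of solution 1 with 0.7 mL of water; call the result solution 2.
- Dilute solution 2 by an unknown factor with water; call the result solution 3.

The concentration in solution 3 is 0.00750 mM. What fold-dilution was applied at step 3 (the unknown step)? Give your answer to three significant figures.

Step 1: 160 μL brought to 400 μL → factor 400/160 = 2.5
Step 2: 100 μL + 0.7 mL = 800 μL total → factor 800/100 = 8
Step 3: unknown factor x
Product of known-step factors = 20
Overall factor = 1.50 mM / (0.00750 mM) = 200
x = 200 / 20 = 10.0

10.0-fold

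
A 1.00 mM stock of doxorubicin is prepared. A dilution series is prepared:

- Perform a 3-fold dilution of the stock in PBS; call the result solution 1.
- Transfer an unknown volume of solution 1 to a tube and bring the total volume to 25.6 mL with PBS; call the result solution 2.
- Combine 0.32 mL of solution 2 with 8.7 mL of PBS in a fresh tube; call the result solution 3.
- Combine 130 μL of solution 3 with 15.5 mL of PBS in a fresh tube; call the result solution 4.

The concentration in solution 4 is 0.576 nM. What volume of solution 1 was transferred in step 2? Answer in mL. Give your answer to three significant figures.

0.150 mL

Step 1: 3-fold → factor 3
Step 2: v brought to 25.6 mL → factor = 25.6 mL/v
Step 3: 0.32 mL + 8.7 mL = 9.02 mL total → factor 9.02/0.32 = 28.188
Step 4: 130 μL + 15.5 mL = 15630 μL total → factor 15630/130 = 120.23
Product of known-step factors = 10167
Overall factor = 1.00 mM / (0.576 nM) = 1.7361 × 10^6
Step-2 factor = 1.7361 × 10^6 / 10167 = 170.76
v = 25.6 mL / 170.76 = 0.150 mL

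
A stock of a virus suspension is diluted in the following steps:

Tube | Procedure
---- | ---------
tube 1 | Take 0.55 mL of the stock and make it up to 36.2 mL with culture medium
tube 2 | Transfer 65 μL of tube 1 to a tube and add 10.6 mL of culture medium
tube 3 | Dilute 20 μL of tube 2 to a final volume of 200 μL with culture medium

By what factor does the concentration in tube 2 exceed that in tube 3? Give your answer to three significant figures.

10.0

Step 1: 0.55 mL brought to 36.2 mL → factor 36.2/0.55 = 65.818
Step 2: 65 μL + 10.6 mL = 10665 μL total → factor 10665/65 = 164.08
Step 3: 20 μL brought to 200 μL → factor 200/20 = 10
Dilution factor to tube 2 = 10799; to tube 3 = 1.0799 × 10^5
[tube 2]/[tube 3] = (factor to tube 3)/(factor to tube 2) = 1.0799 × 10^5/10799 = 10.0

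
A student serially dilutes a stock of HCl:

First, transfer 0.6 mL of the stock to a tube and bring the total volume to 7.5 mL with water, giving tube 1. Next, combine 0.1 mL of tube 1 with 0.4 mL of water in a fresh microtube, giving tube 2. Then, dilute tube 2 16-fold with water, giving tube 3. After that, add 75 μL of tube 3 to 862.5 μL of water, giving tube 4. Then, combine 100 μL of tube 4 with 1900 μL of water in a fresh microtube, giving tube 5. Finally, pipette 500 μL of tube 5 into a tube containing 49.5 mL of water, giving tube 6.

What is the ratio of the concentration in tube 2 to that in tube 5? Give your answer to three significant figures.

4.00 × 10^3

Step 1: 0.6 mL brought to 7.5 mL → factor 7.5/0.6 = 12.5
Step 2: 0.1 mL + 0.4 mL = 0.5 mL total → factor 0.5/0.1 = 5
Step 3: 16-fold → factor 16
Step 4: 75 μL + 862.5 μL = 937.5 μL total → factor 937.5/75 = 12.5
Step 5: 100 μL + 1900 μL = 2000 μL total → factor 2000/100 = 20
Dilution factor to tube 2 = 62.5; to tube 5 = 2.5 × 10^5
[tube 2]/[tube 5] = (factor to tube 5)/(factor to tube 2) = 2.5 × 10^5/62.5 = 4.00 × 10^3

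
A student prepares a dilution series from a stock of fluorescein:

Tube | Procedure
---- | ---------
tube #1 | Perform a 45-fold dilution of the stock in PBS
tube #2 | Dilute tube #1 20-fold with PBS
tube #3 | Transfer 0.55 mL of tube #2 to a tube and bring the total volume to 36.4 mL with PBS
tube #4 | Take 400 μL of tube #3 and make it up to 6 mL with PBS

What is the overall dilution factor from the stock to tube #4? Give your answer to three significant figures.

Step 1: 45-fold → factor 45
Step 2: 20-fold → factor 20
Step 3: 0.55 mL brought to 36.4 mL → factor 36.4/0.55 = 66.182
Step 4: 400 μL brought to 6 mL → factor 6000/400 = 15
Overall dilution factor = 45 × 20 × 66.182 × 15 = 8.9345 × 10^5

8.93 × 10^5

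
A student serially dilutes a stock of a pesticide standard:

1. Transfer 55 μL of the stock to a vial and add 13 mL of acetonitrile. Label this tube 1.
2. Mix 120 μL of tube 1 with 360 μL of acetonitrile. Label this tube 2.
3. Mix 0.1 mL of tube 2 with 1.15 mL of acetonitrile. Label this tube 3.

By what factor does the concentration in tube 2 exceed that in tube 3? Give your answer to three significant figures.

12.5

Step 1: 55 μL + 13 mL = 13055 μL total → factor 13055/55 = 237.36
Step 2: 120 μL + 360 μL = 480 μL total → factor 480/120 = 4
Step 3: 0.1 mL + 1.15 mL = 1.25 mL total → factor 1.25/0.1 = 12.5
Dilution factor to tube 2 = 949.45; to tube 3 = 11868
[tube 2]/[tube 3] = (factor to tube 3)/(factor to tube 2) = 11868/949.45 = 12.5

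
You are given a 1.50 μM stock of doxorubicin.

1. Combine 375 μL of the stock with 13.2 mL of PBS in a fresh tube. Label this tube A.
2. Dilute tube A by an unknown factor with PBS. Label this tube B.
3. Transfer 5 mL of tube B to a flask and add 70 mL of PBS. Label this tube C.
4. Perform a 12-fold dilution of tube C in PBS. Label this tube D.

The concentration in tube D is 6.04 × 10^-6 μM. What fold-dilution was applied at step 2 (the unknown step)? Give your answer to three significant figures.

38.1-fold

Step 1: 375 μL + 13.2 mL = 13575 μL total → factor 13575/375 = 36.2
Step 2: unknown factor x
Step 3: 5 mL + 70 mL = 75 mL total → factor 75/5 = 15
Step 4: 12-fold → factor 12
Product of known-step factors = 6516
Overall factor = 1.50 μM / (6.04 × 10^-6 μM) = 2.4834 × 10^5
x = 2.4834 × 10^5 / 6516 = 38.1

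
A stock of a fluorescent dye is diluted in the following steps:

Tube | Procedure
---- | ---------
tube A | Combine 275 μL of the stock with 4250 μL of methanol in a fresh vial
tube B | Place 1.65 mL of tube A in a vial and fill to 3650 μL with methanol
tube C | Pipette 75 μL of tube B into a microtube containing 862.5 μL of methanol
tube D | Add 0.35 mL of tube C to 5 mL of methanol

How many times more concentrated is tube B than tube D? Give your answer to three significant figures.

Step 1: 275 μL + 4250 μL = 4525 μL total → factor 4525/275 = 16.455
Step 2: 1.65 mL brought to 3650 μL → factor 3.65/1.65 = 2.2121
Step 3: 75 μL + 862.5 μL = 937.5 μL total → factor 937.5/75 = 12.5
Step 4: 0.35 mL + 5 mL = 5.35 mL total → factor 5.35/0.35 = 15.286
Dilution factor to tube B = 36.399; to tube D = 6954.9
[tube B]/[tube D] = (factor to tube D)/(factor to tube B) = 6954.9/36.399 = 191

191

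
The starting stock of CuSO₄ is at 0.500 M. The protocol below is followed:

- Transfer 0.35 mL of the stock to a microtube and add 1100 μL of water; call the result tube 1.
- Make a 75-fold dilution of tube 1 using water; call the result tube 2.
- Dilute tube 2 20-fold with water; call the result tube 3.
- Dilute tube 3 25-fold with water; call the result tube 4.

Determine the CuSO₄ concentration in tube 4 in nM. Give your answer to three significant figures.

Step 1: 0.35 mL + 1100 μL = 1.45 mL total → factor 1.45/0.35 = 4.1429
Step 2: 75-fold → factor 75
Step 3: 20-fold → factor 20
Step 4: 25-fold → factor 25
Overall dilution factor = 4.1429 × 75 × 20 × 25 = 1.5536 × 10^5
Final = 0.500 M / 1.5536 × 10^5 = 3.218 × 10^-6 M = 3.22 × 10^3 nM

3.22 × 10^3 nM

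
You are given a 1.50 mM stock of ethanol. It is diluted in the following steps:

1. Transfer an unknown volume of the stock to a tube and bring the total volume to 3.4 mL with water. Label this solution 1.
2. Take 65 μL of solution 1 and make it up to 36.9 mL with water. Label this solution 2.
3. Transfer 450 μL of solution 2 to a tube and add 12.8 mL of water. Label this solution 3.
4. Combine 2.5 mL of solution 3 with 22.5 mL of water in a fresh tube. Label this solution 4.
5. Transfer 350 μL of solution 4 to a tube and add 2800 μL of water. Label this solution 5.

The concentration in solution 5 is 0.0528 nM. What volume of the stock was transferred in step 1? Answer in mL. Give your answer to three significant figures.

0.180 mL

Step 1: v brought to 3.4 mL → factor = 3.4 mL/v
Step 2: 65 μL brought to 36.9 mL → factor 36900/65 = 567.69
Step 3: 450 μL + 12.8 mL = 13250 μL total → factor 13250/450 = 29.444
Step 4: 2.5 mL + 22.5 mL = 25 mL total → factor 25/2.5 = 10
Step 5: 350 μL + 2800 μL = 3150 μL total → factor 3150/350 = 9
Product of known-step factors = 1.5044 × 10^6
Overall factor = 1.50 mM / (0.0528 nM) = 2.8409 × 10^7
Step-1 factor = 2.8409 × 10^7 / 1.5044 × 10^6 = 18.884
v = 3.4 mL / 18.884 = 0.180 mL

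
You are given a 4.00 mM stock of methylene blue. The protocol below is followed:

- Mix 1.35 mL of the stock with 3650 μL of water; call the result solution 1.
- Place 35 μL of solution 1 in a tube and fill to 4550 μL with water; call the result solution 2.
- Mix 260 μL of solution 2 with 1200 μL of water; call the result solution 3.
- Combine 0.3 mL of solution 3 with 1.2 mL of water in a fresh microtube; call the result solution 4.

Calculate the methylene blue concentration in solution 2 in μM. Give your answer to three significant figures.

Step 1: 1.35 mL + 3650 μL = 5 mL total → factor 5/1.35 = 3.7037
Step 2: 35 μL brought to 4550 μL → factor 4550/35 = 130
Dilution factor through solution 2 = 3.7037 × 130 = 481.48
[solution 2] = 4.00 mM / 481.48 = 0.008308 mM = 8.31 μM

8.31 μM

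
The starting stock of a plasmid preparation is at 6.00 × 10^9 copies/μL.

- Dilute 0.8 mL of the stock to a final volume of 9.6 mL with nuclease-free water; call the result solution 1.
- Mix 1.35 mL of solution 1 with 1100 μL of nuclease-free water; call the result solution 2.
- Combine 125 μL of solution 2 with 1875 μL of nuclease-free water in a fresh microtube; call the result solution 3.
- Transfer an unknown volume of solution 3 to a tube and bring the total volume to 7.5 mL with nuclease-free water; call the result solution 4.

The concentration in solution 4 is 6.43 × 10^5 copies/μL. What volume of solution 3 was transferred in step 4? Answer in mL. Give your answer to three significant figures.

0.280 mL

Step 1: 0.8 mL brought to 9.6 mL → factor 9.6/0.8 = 12
Step 2: 1.35 mL + 1100 μL = 2.45 mL total → factor 2.45/1.35 = 1.8148
Step 3: 125 μL + 1875 μL = 2000 μL total → factor 2000/125 = 16
Step 4: v brought to 7.5 mL → factor = 7.5 mL/v
Product of known-step factors = 348.44
Overall factor = 6.00 × 10^9 copies/μL / (6.43 × 10^5 copies/μL) = 9331.3
Step-4 factor = 9331.3 / 348.44 = 26.78
v = 7.5 mL / 26.78 = 0.280 mL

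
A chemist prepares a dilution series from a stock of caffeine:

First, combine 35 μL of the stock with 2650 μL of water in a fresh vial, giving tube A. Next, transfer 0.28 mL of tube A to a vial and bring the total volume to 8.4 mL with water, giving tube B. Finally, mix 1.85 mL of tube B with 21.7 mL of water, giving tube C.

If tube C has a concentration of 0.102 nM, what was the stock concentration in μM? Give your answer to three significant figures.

2.99 μM

Step 1: 35 μL + 2650 μL = 2685 μL total → factor 2685/35 = 76.714
Step 2: 0.28 mL brought to 8.4 mL → factor 8.4/0.28 = 30
Step 3: 1.85 mL + 21.7 mL = 23.55 mL total → factor 23.55/1.85 = 12.73
Overall dilution factor = 76.714 × 30 × 12.73 = 29297
Stock = 0.102 nM × 29297 = 2988 nM = 2.99 μM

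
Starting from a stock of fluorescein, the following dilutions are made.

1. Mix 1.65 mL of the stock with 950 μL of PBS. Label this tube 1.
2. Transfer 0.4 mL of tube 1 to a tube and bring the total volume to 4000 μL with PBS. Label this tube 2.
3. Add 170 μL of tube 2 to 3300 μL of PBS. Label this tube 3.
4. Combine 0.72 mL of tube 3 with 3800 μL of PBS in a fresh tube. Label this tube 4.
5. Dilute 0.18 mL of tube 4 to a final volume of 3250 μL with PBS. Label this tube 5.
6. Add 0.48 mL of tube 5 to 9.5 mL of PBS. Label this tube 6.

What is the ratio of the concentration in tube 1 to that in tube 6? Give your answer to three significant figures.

Step 1: 1.65 mL + 950 μL = 2.6 mL total → factor 2.6/1.65 = 1.5758
Step 2: 0.4 mL brought to 4000 μL → factor 4/0.4 = 10
Step 3: 170 μL + 3300 μL = 3470 μL total → factor 3470/170 = 20.412
Step 4: 0.72 mL + 3800 μL = 4.52 mL total → factor 4.52/0.72 = 6.2778
Step 5: 0.18 mL brought to 3250 μL → factor 3.25/0.18 = 18.056
Step 6: 0.48 mL + 9.5 mL = 9.98 mL total → factor 9.98/0.48 = 20.792
Dilution factor to tube 1 = 1.5758; to tube 6 = 7.5801 × 10^5
[tube 1]/[tube 6] = (factor to tube 6)/(factor to tube 1) = 7.5801 × 10^5/1.5758 = 4.81 × 10^5

4.81 × 10^5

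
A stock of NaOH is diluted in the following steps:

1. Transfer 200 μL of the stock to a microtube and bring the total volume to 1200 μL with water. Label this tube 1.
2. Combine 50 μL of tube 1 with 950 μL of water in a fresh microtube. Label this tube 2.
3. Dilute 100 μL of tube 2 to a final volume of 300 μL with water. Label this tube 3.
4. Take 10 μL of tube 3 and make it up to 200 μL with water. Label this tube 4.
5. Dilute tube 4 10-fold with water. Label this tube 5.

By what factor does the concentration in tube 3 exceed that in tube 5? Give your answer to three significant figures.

Step 1: 200 μL brought to 1200 μL → factor 1200/200 = 6
Step 2: 50 μL + 950 μL = 1000 μL total → factor 1000/50 = 20
Step 3: 100 μL brought to 300 μL → factor 300/100 = 3
Step 4: 10 μL brought to 200 μL → factor 200/10 = 20
Step 5: 10-fold → factor 10
Dilution factor to tube 3 = 360; to tube 5 = 72000
[tube 3]/[tube 5] = (factor to tube 5)/(factor to tube 3) = 72000/360 = 200

200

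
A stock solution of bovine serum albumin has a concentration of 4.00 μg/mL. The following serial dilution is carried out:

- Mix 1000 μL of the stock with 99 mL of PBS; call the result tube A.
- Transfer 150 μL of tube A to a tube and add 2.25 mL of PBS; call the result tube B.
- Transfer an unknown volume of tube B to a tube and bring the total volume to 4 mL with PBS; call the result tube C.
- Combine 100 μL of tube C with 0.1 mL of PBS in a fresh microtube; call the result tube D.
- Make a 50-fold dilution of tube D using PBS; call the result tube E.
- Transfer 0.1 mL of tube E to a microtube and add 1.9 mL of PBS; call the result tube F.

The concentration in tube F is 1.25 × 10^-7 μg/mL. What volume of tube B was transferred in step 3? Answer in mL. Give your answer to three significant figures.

0.400 mL

Step 1: 1000 μL + 99 mL = 1 × 10^5 μL total → factor 1 × 10^5/1000 = 100
Step 2: 150 μL + 2.25 mL = 2400 μL total → factor 2400/150 = 16
Step 3: v brought to 4 mL → factor = 4 mL/v
Step 4: 100 μL + 0.1 mL = 200 μL total → factor 200/100 = 2
Step 5: 50-fold → factor 50
Step 6: 0.1 mL + 1.9 mL = 2 mL total → factor 2/0.1 = 20
Product of known-step factors = 3.2 × 10^6
Overall factor = 4.00 μg/mL / (1.25 × 10^-7 μg/mL) = 3.2 × 10^7
Step-3 factor = 3.2 × 10^7 / 3.2 × 10^6 = 10
v = 4 mL / 10 = 0.400 mL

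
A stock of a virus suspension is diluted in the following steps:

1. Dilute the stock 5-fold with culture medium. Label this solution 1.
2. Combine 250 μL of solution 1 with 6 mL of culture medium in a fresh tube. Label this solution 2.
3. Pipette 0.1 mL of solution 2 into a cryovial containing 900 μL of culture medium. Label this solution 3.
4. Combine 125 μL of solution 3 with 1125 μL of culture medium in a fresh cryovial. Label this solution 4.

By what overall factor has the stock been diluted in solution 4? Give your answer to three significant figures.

Step 1: 5-fold → factor 5
Step 2: 250 μL + 6 mL = 6250 μL total → factor 6250/250 = 25
Step 3: 0.1 mL + 900 μL = 1 mL total → factor 1/0.1 = 10
Step 4: 125 μL + 1125 μL = 1250 μL total → factor 1250/125 = 10
Overall dilution factor = 5 × 25 × 10 × 10 = 12500

1.25 × 10^4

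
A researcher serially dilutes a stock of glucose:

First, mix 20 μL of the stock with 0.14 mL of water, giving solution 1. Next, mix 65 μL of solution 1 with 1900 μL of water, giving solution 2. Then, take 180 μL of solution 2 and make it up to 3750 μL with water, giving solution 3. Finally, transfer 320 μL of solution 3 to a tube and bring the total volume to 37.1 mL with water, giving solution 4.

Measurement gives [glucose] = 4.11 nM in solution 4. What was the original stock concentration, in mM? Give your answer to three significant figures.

2.40 mM

Step 1: 20 μL + 0.14 mL = 160 μL total → factor 160/20 = 8
Step 2: 65 μL + 1900 μL = 1965 μL total → factor 1965/65 = 30.231
Step 3: 180 μL brought to 3750 μL → factor 3750/180 = 20.833
Step 4: 320 μL brought to 37.1 mL → factor 37100/320 = 115.94
Overall dilution factor = 8 × 30.231 × 20.833 × 115.94 = 5.8415 × 10^5
Stock = 4.11 nM × 5.8415 × 10^5 = 2.401 × 10^6 nM = 2.40 mM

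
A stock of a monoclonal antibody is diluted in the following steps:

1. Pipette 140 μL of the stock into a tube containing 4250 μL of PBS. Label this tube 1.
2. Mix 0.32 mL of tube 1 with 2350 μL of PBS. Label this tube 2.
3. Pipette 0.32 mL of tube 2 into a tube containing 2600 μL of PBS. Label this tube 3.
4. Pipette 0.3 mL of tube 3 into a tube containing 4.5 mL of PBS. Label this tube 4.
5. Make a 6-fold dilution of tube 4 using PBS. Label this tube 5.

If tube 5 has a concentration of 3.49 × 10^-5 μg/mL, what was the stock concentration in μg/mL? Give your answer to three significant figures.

8.00 μg/mL

Step 1: 140 μL + 4250 μL = 4390 μL total → factor 4390/140 = 31.357
Step 2: 0.32 mL + 2350 μL = 2.67 mL total → factor 2.67/0.32 = 8.3438
Step 3: 0.32 mL + 2600 μL = 2.92 mL total → factor 2.92/0.32 = 9.125
Step 4: 0.3 mL + 4.5 mL = 4.8 mL total → factor 4.8/0.3 = 16
Step 5: 6-fold → factor 6
Overall dilution factor = 31.357 × 8.3438 × 9.125 × 16 × 6 = 2.2919 × 10^5
Stock = 3.49 × 10^-5 μg/mL × 2.2919 × 10^5 = 8.00 μg/mL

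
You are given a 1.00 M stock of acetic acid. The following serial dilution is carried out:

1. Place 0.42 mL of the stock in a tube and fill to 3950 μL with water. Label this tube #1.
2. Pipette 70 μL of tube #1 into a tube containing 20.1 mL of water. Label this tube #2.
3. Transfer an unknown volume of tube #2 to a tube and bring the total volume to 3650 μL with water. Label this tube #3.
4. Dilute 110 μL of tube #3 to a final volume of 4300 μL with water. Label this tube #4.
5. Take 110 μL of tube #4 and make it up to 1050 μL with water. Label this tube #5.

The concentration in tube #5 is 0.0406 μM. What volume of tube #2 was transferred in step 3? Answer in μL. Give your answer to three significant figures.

Step 1: 0.42 mL brought to 3950 μL → factor 3.95/0.42 = 9.4048
Step 2: 70 μL + 20.1 mL = 20170 μL total → factor 20170/70 = 288.14
Step 3: v brought to 3650 μL → factor = 3650 μL/v
Step 4: 110 μL brought to 4300 μL → factor 4300/110 = 39.091
Step 5: 110 μL brought to 1050 μL → factor 1050/110 = 9.5455
Product of known-step factors = 1.0112 × 10^6
Overall factor = 1.00 M / (0.0406 μM) = 2.4631 × 10^7
Step-3 factor = 2.4631 × 10^7 / 1.0112 × 10^6 = 24.358
v = 3650 μL / 24.358 = 150 μL

150 μL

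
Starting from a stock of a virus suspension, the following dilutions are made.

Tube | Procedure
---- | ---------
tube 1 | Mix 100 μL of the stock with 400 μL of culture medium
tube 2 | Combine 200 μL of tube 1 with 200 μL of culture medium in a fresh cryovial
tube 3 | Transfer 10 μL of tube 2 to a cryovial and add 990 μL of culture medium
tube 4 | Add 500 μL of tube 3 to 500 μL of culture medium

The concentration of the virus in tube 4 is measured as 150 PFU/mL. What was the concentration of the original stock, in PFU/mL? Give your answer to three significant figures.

Step 1: 100 μL + 400 μL = 500 μL total → factor 500/100 = 5
Step 2: 200 μL + 200 μL = 400 μL total → factor 400/200 = 2
Step 3: 10 μL + 990 μL = 1000 μL total → factor 1000/10 = 100
Step 4: 500 μL + 500 μL = 1000 μL total → factor 1000/500 = 2
Overall dilution factor = 5 × 2 × 100 × 2 = 2000
Stock = 150 PFU/mL × 2000 = 3.00 × 10^5 PFU/mL

3.00 × 10^5 PFU/mL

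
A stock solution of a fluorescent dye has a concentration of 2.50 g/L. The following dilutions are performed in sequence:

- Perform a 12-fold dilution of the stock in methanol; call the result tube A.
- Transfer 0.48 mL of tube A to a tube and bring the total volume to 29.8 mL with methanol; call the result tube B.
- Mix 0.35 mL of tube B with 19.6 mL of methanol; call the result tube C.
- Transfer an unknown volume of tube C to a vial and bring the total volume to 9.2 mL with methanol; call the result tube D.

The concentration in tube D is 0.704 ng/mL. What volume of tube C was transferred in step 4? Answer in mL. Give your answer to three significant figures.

Step 1: 12-fold → factor 12
Step 2: 0.48 mL brought to 29.8 mL → factor 29.8/0.48 = 62.083
Step 3: 0.35 mL + 19.6 mL = 19.95 mL total → factor 19.95/0.35 = 57
Step 4: v brought to 9.2 mL → factor = 9.2 mL/v
Product of known-step factors = 42465
Overall factor = 2.50 g/L / (0.704 ng/mL) = 3.5511 × 10^6
Step-4 factor = 3.5511 × 10^6 / 42465 = 83.625
v = 9.2 mL / 83.625 = 0.110 mL

0.110 mL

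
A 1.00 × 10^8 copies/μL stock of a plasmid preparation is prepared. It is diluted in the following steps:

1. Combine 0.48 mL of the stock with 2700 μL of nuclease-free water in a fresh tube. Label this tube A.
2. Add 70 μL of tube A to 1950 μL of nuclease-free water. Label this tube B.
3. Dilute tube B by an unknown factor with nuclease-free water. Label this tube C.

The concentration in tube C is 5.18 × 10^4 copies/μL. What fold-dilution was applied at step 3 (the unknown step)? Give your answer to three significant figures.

Step 1: 0.48 mL + 2700 μL = 3.18 mL total → factor 3.18/0.48 = 6.625
Step 2: 70 μL + 1950 μL = 2020 μL total → factor 2020/70 = 28.857
Step 3: unknown factor x
Product of known-step factors = 191.18
Overall factor = 1.00 × 10^8 copies/μL / (5.18 × 10^4 copies/μL) = 1930.5
x = 1930.5 / 191.18 = 10.1

10.1-fold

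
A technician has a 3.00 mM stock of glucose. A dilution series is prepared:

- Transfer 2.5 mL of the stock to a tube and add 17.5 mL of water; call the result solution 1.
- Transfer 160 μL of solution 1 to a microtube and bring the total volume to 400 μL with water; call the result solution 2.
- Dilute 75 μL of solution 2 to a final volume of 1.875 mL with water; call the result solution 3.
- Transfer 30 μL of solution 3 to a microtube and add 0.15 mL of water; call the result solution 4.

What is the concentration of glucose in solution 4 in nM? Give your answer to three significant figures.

1.00 × 10^3 nM

Step 1: 2.5 mL + 17.5 mL = 20 mL total → factor 20/2.5 = 8
Step 2: 160 μL brought to 400 μL → factor 400/160 = 2.5
Step 3: 75 μL brought to 1.875 mL → factor 1875/75 = 25
Step 4: 30 μL + 0.15 mL = 180 μL total → factor 180/30 = 6
Overall dilution factor = 8 × 2.5 × 25 × 6 = 3000
Final = 3.00 mM / 3000 = 0.001000 mM = 1.00 × 10^3 nM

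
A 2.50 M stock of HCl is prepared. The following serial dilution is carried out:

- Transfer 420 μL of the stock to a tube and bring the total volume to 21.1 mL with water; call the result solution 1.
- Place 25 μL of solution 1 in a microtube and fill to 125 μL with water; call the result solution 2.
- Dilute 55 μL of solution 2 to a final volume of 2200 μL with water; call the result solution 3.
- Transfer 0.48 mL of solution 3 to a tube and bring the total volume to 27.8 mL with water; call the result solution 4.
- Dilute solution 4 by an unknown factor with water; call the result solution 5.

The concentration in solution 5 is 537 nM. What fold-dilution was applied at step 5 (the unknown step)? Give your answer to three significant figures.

Step 1: 420 μL brought to 21.1 mL → factor 21100/420 = 50.238
Step 2: 25 μL brought to 125 μL → factor 125/25 = 5
Step 3: 55 μL brought to 2200 μL → factor 2200/55 = 40
Step 4: 0.48 mL brought to 27.8 mL → factor 27.8/0.48 = 57.917
Step 5: unknown factor x
Product of known-step factors = 5.8192 × 10^5
Overall factor = 2.50 M / (537 nM) = 4.6555 × 10^6
x = 4.6555 × 10^6 / 5.8192 × 10^5 = 8.00

8.00-fold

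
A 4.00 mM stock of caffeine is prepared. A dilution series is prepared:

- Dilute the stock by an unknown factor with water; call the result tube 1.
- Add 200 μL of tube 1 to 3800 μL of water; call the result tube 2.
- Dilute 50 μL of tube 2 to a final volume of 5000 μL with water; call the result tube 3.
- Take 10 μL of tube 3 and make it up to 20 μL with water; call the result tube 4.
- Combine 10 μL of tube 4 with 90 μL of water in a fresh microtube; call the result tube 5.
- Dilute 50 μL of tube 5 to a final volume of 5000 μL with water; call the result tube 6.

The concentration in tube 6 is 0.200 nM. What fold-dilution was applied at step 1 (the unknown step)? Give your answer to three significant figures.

5.00-fold

Step 1: unknown factor x
Step 2: 200 μL + 3800 μL = 4000 μL total → factor 4000/200 = 20
Step 3: 50 μL brought to 5000 μL → factor 5000/50 = 100
Step 4: 10 μL brought to 20 μL → factor 20/10 = 2
Step 5: 10 μL + 90 μL = 100 μL total → factor 100/10 = 10
Step 6: 50 μL brought to 5000 μL → factor 5000/50 = 100
Product of known-step factors = 4 × 10^6
Overall factor = 4.00 mM / (0.200 nM) = 2 × 10^7
x = 2 × 10^7 / 4 × 10^6 = 5.00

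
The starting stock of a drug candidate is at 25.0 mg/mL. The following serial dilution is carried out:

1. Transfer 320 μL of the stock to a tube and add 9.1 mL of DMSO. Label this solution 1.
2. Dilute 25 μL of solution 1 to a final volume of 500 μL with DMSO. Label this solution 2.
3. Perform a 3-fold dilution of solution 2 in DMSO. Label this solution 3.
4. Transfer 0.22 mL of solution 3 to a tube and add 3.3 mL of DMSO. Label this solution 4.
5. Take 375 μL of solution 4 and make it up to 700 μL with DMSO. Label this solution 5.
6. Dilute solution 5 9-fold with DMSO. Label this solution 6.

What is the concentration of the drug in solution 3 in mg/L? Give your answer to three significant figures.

14.2 mg/L

Step 1: 320 μL + 9.1 mL = 9420 μL total → factor 9420/320 = 29.438
Step 2: 25 μL brought to 500 μL → factor 500/25 = 20
Step 3: 3-fold → factor 3
Dilution factor through solution 3 = 29.438 × 20 × 3 = 1766.2
[solution 3] = 25.0 mg/mL / 1766.2 = 0.01415 mg/mL = 14.2 mg/L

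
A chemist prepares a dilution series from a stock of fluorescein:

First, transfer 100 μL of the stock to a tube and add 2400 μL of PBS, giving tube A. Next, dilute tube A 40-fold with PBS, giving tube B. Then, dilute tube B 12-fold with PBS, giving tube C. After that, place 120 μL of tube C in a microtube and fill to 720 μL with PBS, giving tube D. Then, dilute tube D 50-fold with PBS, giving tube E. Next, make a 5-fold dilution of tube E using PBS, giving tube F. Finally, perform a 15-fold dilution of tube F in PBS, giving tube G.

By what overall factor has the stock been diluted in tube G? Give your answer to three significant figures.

2.70 × 10^8

Step 1: 100 μL + 2400 μL = 2500 μL total → factor 2500/100 = 25
Step 2: 40-fold → factor 40
Step 3: 12-fold → factor 12
Step 4: 120 μL brought to 720 μL → factor 720/120 = 6
Step 5: 50-fold → factor 50
Step 6: 5-fold → factor 5
Step 7: 15-fold → factor 15
Overall dilution factor = 25 × 40 × 12 × 6 × 50 × 5 × 15 = 2.7 × 10^8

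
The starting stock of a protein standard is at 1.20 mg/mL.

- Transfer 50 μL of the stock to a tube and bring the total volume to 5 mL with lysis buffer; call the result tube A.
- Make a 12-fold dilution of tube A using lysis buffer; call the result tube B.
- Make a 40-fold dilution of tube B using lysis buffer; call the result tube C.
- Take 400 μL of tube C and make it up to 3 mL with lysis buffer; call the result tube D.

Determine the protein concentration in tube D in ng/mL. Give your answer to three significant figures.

3.33 ng/mL

Step 1: 50 μL brought to 5 mL → factor 5000/50 = 100
Step 2: 12-fold → factor 12
Step 3: 40-fold → factor 40
Step 4: 400 μL brought to 3 mL → factor 3000/400 = 7.5
Overall dilution factor = 100 × 12 × 40 × 7.5 = 3.6 × 10^5
Final = 1.20 mg/mL / 3.6 × 10^5 = 3.333 × 10^-6 mg/mL = 3.33 ng/mL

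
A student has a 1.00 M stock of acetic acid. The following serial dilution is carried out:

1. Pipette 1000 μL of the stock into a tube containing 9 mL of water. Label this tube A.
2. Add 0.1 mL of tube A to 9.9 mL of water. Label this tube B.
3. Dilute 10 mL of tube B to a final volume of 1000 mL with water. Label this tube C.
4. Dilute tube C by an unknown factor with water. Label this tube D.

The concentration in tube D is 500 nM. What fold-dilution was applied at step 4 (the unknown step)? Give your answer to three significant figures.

Step 1: 1000 μL + 9 mL = 10000 μL total → factor 10000/1000 = 10
Step 2: 0.1 mL + 9.9 mL = 10 mL total → factor 10/0.1 = 100
Step 3: 10 mL brought to 1000 mL → factor 1000/10 = 100
Step 4: unknown factor x
Product of known-step factors = 1 × 10^5
Overall factor = 1.00 M / (500 nM) = 2 × 10^6
x = 2 × 10^6 / 1 × 10^5 = 20.0

20.0-fold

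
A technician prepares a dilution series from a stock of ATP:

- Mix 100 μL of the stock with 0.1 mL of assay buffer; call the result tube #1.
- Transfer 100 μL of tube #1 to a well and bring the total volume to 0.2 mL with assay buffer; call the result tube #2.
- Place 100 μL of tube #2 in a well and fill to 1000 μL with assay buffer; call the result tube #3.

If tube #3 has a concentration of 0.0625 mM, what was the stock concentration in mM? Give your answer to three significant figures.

2.50 mM

Step 1: 100 μL + 0.1 mL = 200 μL total → factor 200/100 = 2
Step 2: 100 μL brought to 0.2 mL → factor 200/100 = 2
Step 3: 100 μL brought to 1000 μL → factor 1000/100 = 10
Overall dilution factor = 2 × 2 × 10 = 40
Stock = 0.0625 mM × 40 = 2.50 mM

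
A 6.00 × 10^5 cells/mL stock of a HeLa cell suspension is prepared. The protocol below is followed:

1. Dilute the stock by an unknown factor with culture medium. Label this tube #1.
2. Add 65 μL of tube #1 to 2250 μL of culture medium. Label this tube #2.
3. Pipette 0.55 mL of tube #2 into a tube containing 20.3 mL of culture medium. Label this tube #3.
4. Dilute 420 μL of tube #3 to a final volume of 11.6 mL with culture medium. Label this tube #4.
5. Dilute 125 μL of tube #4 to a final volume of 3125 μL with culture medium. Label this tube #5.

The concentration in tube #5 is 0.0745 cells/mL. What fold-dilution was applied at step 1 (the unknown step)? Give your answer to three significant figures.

Step 1: unknown factor x
Step 2: 65 μL + 2250 μL = 2315 μL total → factor 2315/65 = 35.615
Step 3: 0.55 mL + 20.3 mL = 20.85 mL total → factor 20.85/0.55 = 37.909
Step 4: 420 μL brought to 11.6 mL → factor 11600/420 = 27.619
Step 5: 125 μL brought to 3125 μL → factor 3125/125 = 25
Product of known-step factors = 9.3224 × 10^5
Overall factor = 6.00 × 10^5 cells/mL / (0.0745 cells/mL) = 8.0537 × 10^6
x = 8.0537 × 10^6 / 9.3224 × 10^5 = 8.64

8.64-fold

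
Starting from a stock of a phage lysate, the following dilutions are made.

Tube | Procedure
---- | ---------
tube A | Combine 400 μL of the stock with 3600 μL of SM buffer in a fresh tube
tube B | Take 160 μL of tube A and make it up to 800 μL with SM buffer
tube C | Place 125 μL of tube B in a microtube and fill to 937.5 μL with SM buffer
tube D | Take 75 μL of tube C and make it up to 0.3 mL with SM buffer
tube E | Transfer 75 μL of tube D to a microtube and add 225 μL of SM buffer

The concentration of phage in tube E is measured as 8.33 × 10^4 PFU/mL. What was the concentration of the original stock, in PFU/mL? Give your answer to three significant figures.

5.00 × 10^8 PFU/mL

Step 1: 400 μL + 3600 μL = 4000 μL total → factor 4000/400 = 10
Step 2: 160 μL brought to 800 μL → factor 800/160 = 5
Step 3: 125 μL brought to 937.5 μL → factor 937.5/125 = 7.5
Step 4: 75 μL brought to 0.3 mL → factor 300/75 = 4
Step 5: 75 μL + 225 μL = 300 μL total → factor 300/75 = 4
Overall dilution factor = 10 × 5 × 7.5 × 4 × 4 = 6000
Stock = 8.33 × 10^4 PFU/mL × 6000 = 5.00 × 10^8 PFU/mL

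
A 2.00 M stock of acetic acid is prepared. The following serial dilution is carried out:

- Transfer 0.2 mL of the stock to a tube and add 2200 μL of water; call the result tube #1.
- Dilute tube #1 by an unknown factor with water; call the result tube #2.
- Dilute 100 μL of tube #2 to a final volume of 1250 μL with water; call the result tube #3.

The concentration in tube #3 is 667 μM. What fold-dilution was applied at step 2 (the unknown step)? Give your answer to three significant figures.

Step 1: 0.2 mL + 2200 μL = 2.4 mL total → factor 2.4/0.2 = 12
Step 2: unknown factor x
Step 3: 100 μL brought to 1250 μL → factor 1250/100 = 12.5
Product of known-step factors = 150
Overall factor = 2.00 M / (667 μM) = 2998.5
x = 2998.5 / 150 = 20.0

20.0-fold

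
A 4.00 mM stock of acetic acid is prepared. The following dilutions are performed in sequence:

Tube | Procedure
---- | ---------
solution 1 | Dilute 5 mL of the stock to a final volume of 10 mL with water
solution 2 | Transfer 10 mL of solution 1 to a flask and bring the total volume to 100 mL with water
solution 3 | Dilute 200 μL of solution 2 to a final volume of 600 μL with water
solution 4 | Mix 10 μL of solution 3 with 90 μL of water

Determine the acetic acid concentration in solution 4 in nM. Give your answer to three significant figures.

Step 1: 5 mL brought to 10 mL → factor 10/5 = 2
Step 2: 10 mL brought to 100 mL → factor 100/10 = 10
Step 3: 200 μL brought to 600 μL → factor 600/200 = 3
Step 4: 10 μL + 90 μL = 100 μL total → factor 100/10 = 10
Overall dilution factor = 2 × 10 × 3 × 10 = 600
Final = 4.00 mM / 600 = 0.006667 mM = 6.67 × 10^3 nM

6.67 × 10^3 nM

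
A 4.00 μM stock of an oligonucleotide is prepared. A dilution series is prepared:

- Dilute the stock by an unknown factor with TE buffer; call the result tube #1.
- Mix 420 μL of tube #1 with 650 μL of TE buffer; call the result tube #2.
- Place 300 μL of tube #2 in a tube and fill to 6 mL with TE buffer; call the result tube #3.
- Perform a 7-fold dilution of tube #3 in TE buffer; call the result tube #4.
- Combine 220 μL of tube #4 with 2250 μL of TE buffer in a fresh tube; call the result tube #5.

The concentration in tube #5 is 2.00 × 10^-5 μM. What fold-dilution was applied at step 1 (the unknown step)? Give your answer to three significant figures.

Step 1: unknown factor x
Step 2: 420 μL + 650 μL = 1070 μL total → factor 1070/420 = 2.5476
Step 3: 300 μL brought to 6 mL → factor 6000/300 = 20
Step 4: 7-fold → factor 7
Step 5: 220 μL + 2250 μL = 2470 μL total → factor 2470/220 = 11.227
Product of known-step factors = 4004.4
Overall factor = 4.00 μM / (2.00 × 10^-5 μM) = 2 × 10^5
x = 2 × 10^5 / 4004.4 = 49.9

49.9-fold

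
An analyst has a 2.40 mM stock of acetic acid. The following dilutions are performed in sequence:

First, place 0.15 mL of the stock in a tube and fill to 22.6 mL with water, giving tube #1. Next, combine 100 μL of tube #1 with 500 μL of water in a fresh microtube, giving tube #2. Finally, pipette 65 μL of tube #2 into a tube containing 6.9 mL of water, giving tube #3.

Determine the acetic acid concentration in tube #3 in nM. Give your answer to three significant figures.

24.8 nM

Step 1: 0.15 mL brought to 22.6 mL → factor 22.6/0.15 = 150.67
Step 2: 100 μL + 500 μL = 600 μL total → factor 600/100 = 6
Step 3: 65 μL + 6.9 mL = 6965 μL total → factor 6965/65 = 107.15
Overall dilution factor = 150.67 × 6 × 107.15 = 96867
Final = 2.40 mM / 96867 = 2.478 × 10^-5 mM = 24.8 nM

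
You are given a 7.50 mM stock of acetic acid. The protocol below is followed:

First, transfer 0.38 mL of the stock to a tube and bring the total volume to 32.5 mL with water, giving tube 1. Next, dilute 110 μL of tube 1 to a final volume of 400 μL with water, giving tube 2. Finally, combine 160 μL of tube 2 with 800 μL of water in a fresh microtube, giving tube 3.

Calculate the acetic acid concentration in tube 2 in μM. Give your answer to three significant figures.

Step 1: 0.38 mL brought to 32.5 mL → factor 32.5/0.38 = 85.526
Step 2: 110 μL brought to 400 μL → factor 400/110 = 3.6364
Dilution factor through tube 2 = 85.526 × 3.6364 = 311
[tube 2] = 7.50 mM / 311 = 0.02412 mM = 24.1 μM

24.1 μM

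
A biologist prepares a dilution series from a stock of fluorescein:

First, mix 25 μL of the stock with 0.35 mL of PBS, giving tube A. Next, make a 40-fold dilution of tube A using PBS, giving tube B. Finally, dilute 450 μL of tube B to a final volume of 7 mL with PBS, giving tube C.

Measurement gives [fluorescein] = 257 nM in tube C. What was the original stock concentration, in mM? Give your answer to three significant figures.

Step 1: 25 μL + 0.35 mL = 375 μL total → factor 375/25 = 15
Step 2: 40-fold → factor 40
Step 3: 450 μL brought to 7 mL → factor 7000/450 = 15.556
Overall dilution factor = 15 × 40 × 15.556 = 9333.3
Stock = 257 nM × 9333.3 = 2.399 × 10^6 nM = 2.40 mM

2.40 mM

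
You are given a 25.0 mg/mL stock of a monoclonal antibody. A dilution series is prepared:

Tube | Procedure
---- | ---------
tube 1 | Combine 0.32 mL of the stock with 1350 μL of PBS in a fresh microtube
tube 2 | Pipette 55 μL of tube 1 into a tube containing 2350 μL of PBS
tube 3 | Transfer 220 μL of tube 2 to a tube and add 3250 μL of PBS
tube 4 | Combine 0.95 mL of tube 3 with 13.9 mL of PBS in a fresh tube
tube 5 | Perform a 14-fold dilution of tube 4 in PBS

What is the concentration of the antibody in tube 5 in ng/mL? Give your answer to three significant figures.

31.7 ng/mL

Step 1: 0.32 mL + 1350 μL = 1.67 mL total → factor 1.67/0.32 = 5.2188
Step 2: 55 μL + 2350 μL = 2405 μL total → factor 2405/55 = 43.727
Step 3: 220 μL + 3250 μL = 3470 μL total → factor 3470/220 = 15.773
Step 4: 0.95 mL + 13.9 mL = 14.85 mL total → factor 14.85/0.95 = 15.632
Step 5: 14-fold → factor 14
Overall dilution factor = 5.2188 × 43.727 × 15.773 × 15.632 × 14 = 7.8769 × 10^5
Final = 25.0 mg/mL / 7.8769 × 10^5 = 3.174 × 10^-5 mg/mL = 31.7 ng/mL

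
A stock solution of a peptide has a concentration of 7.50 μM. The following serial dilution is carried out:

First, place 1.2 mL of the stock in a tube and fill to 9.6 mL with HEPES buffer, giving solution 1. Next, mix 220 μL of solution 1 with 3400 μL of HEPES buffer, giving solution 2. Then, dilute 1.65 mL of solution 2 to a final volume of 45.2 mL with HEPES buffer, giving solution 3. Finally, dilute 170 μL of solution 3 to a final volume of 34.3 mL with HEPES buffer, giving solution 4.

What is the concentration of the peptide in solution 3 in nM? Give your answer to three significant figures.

Step 1: 1.2 mL brought to 9.6 mL → factor 9.6/1.2 = 8
Step 2: 220 μL + 3400 μL = 3620 μL total → factor 3620/220 = 16.455
Step 3: 1.65 mL brought to 45.2 mL → factor 45.2/1.65 = 27.394
Dilution factor through solution 3 = 8 × 16.455 × 27.394 = 3606
[solution 3] = 7.50 μM / 3606 = 0.002080 μM = 2.08 nM

2.08 nM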